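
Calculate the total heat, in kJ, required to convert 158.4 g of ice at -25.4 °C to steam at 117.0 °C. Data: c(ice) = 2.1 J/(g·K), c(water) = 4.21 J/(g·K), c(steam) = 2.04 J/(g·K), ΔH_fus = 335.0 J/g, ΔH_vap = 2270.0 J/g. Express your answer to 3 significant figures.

q1 (heat ice -25.4→0.0 °C): 158.4 × 2.1 × 25.4 = 8449 J
q2 (melt at 0 °C): 158.4 × 335.0 = 53064 J
q3 (heat water 0.0→100.0 °C): 158.4 × 4.21 × 100.0 = 66686 J
q4 (vaporize at 100 °C): 158.4 × 2270.0 = 359568 J
q5 (heat steam 100.0→117.0 °C): 158.4 × 2.04 × 17.0 = 5493 J
Total: 8449 + 53064 + 66686 + 359568 + 5493 = 493260 J = 493 kJ

q = 493 kJ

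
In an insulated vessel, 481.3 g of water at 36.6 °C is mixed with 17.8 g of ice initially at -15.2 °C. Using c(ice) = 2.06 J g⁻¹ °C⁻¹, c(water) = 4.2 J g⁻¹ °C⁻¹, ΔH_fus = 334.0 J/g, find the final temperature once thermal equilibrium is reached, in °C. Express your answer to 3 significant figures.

Heat to bring ice to 0 °C and melt it: q₁ = 17.8×2.06×15.2 + 17.8×334.0 = 6502.6 J
Heat the water can supply cooling to 0 °C: 481.3×4.2×36.6 = 73985.4 J > q₁, so all ice melts.
Energy balance: 481.3×4.2×(36.6 − T) = 6502.6 + 17.8×4.2×(T − 0)
2021.46(36.6 − T) = 6502.6 + 74.76 T
73985.4 − 6502.6 = 2096.22 T
T = 67482.8 / 2096.22 = 32.19 °C

T_f = 32.2 °C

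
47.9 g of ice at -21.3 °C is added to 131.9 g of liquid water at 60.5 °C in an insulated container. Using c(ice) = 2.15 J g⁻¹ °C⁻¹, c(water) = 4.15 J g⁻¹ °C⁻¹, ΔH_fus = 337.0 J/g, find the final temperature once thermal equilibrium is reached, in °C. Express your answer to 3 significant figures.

T_f = 19.8 °C

Heat to bring ice to 0 °C and melt it: q₁ = 47.9×2.15×21.3 + 47.9×337.0 = 18336 J
Heat the water can supply cooling to 0 °C: 131.9×4.15×60.5 = 33116.8 J > q₁, so all ice melts.
Energy balance: 131.9×4.15×(60.5 − T) = 18336 + 47.9×4.15×(T − 0)
547.385(60.5 − T) = 18336 + 198.785 T
33116.8 − 18336 = 746.170 T
T = 14780.8 / 746.170 = 19.81 °C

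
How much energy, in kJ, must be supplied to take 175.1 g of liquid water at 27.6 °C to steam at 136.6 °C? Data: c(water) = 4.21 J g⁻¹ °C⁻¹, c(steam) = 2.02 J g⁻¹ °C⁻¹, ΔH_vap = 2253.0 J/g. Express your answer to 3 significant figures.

q = 461 kJ

q1 (heat water 27.6→100.0 °C): 175.1 × 4.21 × 72.4 = 53371 J
q2 (vaporize at 100 °C): 175.1 × 2253.0 = 394500 J
q3 (heat steam 100.0→136.6 °C): 175.1 × 2.02 × 36.6 = 12945 J
Total: 53371 + 394500 + 12945 = 460816 J = 461 kJ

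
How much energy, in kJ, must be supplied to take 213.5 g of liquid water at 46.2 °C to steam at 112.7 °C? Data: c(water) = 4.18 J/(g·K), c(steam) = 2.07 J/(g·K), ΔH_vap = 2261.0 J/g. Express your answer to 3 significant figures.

q1 (heat water 46.2→100.0 °C): 213.5 × 4.18 × 53.8 = 48013 J
q2 (vaporize at 100 °C): 213.5 × 2261.0 = 482724 J
q3 (heat steam 100.0→112.7 °C): 213.5 × 2.07 × 12.7 = 5613 J
Total: 48013 + 482724 + 5613 = 536350 J = 536 kJ

q = 536 kJ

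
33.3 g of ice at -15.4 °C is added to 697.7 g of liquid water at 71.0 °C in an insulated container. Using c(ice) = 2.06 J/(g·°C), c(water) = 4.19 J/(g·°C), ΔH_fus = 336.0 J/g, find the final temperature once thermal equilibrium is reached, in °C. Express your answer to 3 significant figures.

T_f = 63.8 °C

Heat to bring ice to 0 °C and melt it: q₁ = 33.3×2.06×15.4 + 33.3×336.0 = 12245 J
Heat the water can supply cooling to 0 °C: 697.7×4.19×71.0 = 207559 J > q₁, so all ice melts.
Energy balance: 697.7×4.19×(71.0 − T) = 12245 + 33.3×4.19×(T − 0)
2923.363(71.0 − T) = 12245 + 139.527 T
207559 − 12245 = 3062.890 T
T = 195314 / 3062.890 = 63.77 °C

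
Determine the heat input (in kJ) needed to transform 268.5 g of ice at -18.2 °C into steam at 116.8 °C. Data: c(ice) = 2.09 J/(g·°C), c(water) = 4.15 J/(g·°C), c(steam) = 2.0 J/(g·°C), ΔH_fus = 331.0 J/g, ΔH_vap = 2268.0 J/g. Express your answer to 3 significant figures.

q = 828 kJ

q1 (heat ice -18.2→0.0 °C): 268.5 × 2.09 × 18.2 = 10213 J
q2 (melt at 0 °C): 268.5 × 331.0 = 88874 J
q3 (heat water 0.0→100.0 °C): 268.5 × 4.15 × 100.0 = 111428 J
q4 (vaporize at 100 °C): 268.5 × 2268.0 = 608958 J
q5 (heat steam 100.0→116.8 °C): 268.5 × 2.0 × 16.8 = 9022 J
Total: 10213 + 88874 + 111428 + 608958 + 9022 = 828495 J = 828 kJ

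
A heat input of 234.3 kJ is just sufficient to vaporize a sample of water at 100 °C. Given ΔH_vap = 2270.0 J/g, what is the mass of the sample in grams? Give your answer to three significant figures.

m = 103 g

m = q / ΔH_vap = 234300 J / 2270.0 J/g = 103 g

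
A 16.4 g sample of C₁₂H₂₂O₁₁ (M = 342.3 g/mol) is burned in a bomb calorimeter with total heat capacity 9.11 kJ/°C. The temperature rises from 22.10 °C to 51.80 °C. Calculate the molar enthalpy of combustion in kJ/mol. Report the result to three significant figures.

ΔT = 51.80 − 22.10 = 29.70 °C
q_cal = C_cal × ΔT = 9.11 × 29.70 = 270.567 kJ
n = 16.4 / 342.3 = 0.04791 mol
q_rxn = −q_cal = -270.567 kJ
ΔH = -270.567 / 0.04791 = -5647 kJ/mol

ΔH = -5650 kJ/mol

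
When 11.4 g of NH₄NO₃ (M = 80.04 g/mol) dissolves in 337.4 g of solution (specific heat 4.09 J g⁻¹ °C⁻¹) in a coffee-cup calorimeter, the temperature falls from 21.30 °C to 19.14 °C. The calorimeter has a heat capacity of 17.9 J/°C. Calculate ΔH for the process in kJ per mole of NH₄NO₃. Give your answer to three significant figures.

|ΔT| = |19.14 − 21.30| = 2.16 °C
|q_surr| = (337.4 × 4.09 + 17.9) × 2.16 = 1397.866 × 2.16 = 3019 J
n(NH₄NO₃) = 11.4 / 80.04 = 0.1424 mol
Temperature fell, so q_rxn = +|q_surr| = 3.019 kJ
ΔH = q_rxn / n = 21.20 kJ/mol

ΔH = 21.2 kJ/mol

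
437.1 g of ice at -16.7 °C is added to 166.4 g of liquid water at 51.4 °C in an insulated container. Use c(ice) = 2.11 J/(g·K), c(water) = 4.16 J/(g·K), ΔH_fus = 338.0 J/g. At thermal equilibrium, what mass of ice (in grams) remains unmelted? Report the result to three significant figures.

m_ice remaining = 377 g

Heat to warm all ice to 0 °C: 437.1×2.11×16.7 = 15402 J
Heat released by water cooling to 0 °C: 166.4×4.16×51.4 = 35580 J
35580 J < 15402 + 437.1×338.0 = 163141.8 J, so not all ice melts; final T = 0 °C.
Heat left for melting: 35580 − 15402 = 20178 J
Mass melted = 20178 / 338.0 = 59.70 g
Ice remaining = 437.1 − 59.70 = 377.40 g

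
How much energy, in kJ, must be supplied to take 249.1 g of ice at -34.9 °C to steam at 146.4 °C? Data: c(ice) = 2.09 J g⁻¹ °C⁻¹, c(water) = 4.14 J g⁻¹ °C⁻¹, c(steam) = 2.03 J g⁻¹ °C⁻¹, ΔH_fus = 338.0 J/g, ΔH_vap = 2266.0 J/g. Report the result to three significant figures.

q = 793 kJ

q1 (heat ice -34.9→0.0 °C): 249.1 × 2.09 × 34.9 = 18170 J
q2 (melt at 0 °C): 249.1 × 338.0 = 84196 J
q3 (heat water 0.0→100.0 °C): 249.1 × 4.14 × 100.0 = 103127 J
q4 (vaporize at 100 °C): 249.1 × 2266.0 = 564461 J
q5 (heat steam 100.0→146.4 °C): 249.1 × 2.03 × 46.4 = 23463 J
Total: 18170 + 84196 + 103127 + 564461 + 23463 = 793417 J = 793 kJ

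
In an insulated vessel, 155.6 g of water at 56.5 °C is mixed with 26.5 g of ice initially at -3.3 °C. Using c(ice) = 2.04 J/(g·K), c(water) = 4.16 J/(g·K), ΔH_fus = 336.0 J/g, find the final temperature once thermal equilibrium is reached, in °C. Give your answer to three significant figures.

Heat to bring ice to 0 °C and melt it: q₁ = 26.5×2.04×3.3 + 26.5×336.0 = 9082.4 J
Heat the water can supply cooling to 0 °C: 155.6×4.16×56.5 = 36572.2 J > q₁, so all ice melts.
Energy balance: 155.6×4.16×(56.5 − T) = 9082.4 + 26.5×4.16×(T − 0)
647.296(56.5 − T) = 9082.4 + 110.24 T
36572.2 − 9082.4 = 757.536 T
T = 27489.8 / 757.536 = 36.29 °C

T_f = 36.3 °C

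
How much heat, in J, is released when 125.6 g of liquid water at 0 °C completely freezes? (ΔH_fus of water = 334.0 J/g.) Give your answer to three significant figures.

q = 42000 J

q = m × ΔH_fus = 125.6 × 334.0 = 41950 J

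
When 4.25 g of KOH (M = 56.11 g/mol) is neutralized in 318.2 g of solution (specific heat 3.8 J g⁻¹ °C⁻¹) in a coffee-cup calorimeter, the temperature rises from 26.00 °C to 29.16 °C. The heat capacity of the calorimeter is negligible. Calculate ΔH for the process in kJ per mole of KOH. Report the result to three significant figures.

ΔH = -50.4 kJ/mol

|ΔT| = |29.16 − 26.00| = 3.16 °C
|q_surr| = (318.2 × 3.8) × 3.16 = 1209.16 × 3.16 = 3821 J
n(KOH) = 4.25 / 56.11 = 0.07574 mol
Temperature rose, so q_rxn = −|q_surr| = -3.821 kJ
ΔH = q_rxn / n = -50.449 kJ/mol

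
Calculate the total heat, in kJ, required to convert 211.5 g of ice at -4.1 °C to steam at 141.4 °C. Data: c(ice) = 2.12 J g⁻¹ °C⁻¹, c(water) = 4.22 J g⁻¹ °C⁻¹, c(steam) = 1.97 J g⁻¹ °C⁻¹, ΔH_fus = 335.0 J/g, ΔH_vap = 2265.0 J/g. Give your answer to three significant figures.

q = 658 kJ

q1 (heat ice -4.1→0.0 °C): 211.5 × 2.12 × 4.1 = 1838 J
q2 (melt at 0 °C): 211.5 × 335.0 = 70853 J
q3 (heat water 0.0→100.0 °C): 211.5 × 4.22 × 100.0 = 89253 J
q4 (vaporize at 100 °C): 211.5 × 2265.0 = 479048 J
q5 (heat steam 100.0→141.4 °C): 211.5 × 1.97 × 41.4 = 17250 J
Total: 1838 + 70853 + 89253 + 479048 + 17250 = 658242 J = 658 kJ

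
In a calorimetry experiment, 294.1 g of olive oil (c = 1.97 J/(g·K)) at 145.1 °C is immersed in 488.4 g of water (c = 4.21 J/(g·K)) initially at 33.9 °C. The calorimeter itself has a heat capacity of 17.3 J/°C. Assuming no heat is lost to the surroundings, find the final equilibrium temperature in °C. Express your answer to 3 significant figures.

T_f = 58.2 °C

Heat lost by olive oil = heat gained by water + calorimeter.
(294.1)(1.97)(145.1 − T) = [(488.4)(4.21) + 17.3](T − 33.9)
579.377 (145.1 − T) = 2073.464 (T − 33.9)
84068 − 579.377 T = 2073.464 T − 70290
154358 = 2652.841 T
T = 58.19 °C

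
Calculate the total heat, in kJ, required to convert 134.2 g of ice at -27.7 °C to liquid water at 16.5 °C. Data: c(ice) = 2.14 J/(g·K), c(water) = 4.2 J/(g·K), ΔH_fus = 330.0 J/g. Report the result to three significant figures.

q1 (heat ice -27.7→0.0 °C): 134.2 × 2.14 × 27.7 = 7955 J
q2 (melt at 0 °C): 134.2 × 330.0 = 44286 J
q3 (heat water 0.0→16.5 °C): 134.2 × 4.2 × 16.5 = 9300 J
Total: 7955 + 44286 + 9300 = 61541 J = 61.5 kJ

q = 61.5 kJ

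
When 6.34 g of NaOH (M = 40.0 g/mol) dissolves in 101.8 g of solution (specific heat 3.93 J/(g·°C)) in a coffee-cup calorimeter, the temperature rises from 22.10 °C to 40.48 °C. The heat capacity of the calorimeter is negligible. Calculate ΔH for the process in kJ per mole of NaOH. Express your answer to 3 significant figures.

|ΔT| = |40.48 − 22.10| = 18.38 °C
|q_surr| = (101.8 × 3.93) × 18.38 = 400.074 × 18.38 = 7353 J
n(NaOH) = 6.34 / 40.0 = 0.1585 mol
Temperature rose, so q_rxn = −|q_surr| = -7.353 kJ
ΔH = q_rxn / n = -46.39 kJ/mol

ΔH = -46.4 kJ/mol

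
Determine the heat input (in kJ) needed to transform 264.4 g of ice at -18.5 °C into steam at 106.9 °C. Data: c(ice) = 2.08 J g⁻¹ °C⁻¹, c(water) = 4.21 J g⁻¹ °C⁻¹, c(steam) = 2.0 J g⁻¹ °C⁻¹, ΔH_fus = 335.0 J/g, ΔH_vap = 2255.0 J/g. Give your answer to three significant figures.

q1 (heat ice -18.5→0.0 °C): 264.4 × 2.08 × 18.5 = 10174 J
q2 (melt at 0 °C): 264.4 × 335.0 = 88574 J
q3 (heat water 0.0→100.0 °C): 264.4 × 4.21 × 100.0 = 111312 J
q4 (vaporize at 100 °C): 264.4 × 2255.0 = 596222 J
q5 (heat steam 100.0→106.9 °C): 264.4 × 2.0 × 6.9 = 3649 J
Total: 10174 + 88574 + 111312 + 596222 + 3649 = 809931 J = 810 kJ

q = 810 kJ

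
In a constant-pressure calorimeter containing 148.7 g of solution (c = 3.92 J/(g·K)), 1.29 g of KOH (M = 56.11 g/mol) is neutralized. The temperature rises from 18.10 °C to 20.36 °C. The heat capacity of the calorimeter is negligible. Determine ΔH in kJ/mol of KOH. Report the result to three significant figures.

|ΔT| = |20.36 − 18.10| = 2.26 °C
|q_surr| = (148.7 × 3.92) × 2.26 = 582.904 × 2.26 = 1317 J
n(KOH) = 1.29 / 56.11 = 0.02299 mol
Temperature rose, so q_rxn = −|q_surr| = -1.317 kJ
ΔH = q_rxn / n = -57.29 kJ/mol

ΔH = -57.3 kJ/mol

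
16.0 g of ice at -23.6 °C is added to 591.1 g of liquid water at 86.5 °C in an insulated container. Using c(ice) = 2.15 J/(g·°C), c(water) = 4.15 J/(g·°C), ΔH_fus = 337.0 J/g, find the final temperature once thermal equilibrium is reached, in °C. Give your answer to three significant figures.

T_f = 81.8 °C

Heat to bring ice to 0 °C and melt it: q₁ = 16.0×2.15×23.6 + 16.0×337.0 = 6203.8 J
Heat the water can supply cooling to 0 °C: 591.1×4.15×86.5 = 212190 J > q₁, so all ice melts.
Energy balance: 591.1×4.15×(86.5 − T) = 6203.8 + 16.0×4.15×(T − 0)
2453.065(86.5 − T) = 6203.8 + 66.4 T
212190 − 6203.8 = 2519.465 T
T = 205986.2 / 2519.465 = 81.76 °C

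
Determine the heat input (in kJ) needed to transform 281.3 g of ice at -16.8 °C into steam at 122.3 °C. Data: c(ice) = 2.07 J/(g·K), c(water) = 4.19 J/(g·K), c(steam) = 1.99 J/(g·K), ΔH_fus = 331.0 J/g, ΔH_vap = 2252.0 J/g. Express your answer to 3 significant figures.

q = 867 kJ

q1 (heat ice -16.8→0.0 °C): 281.3 × 2.07 × 16.8 = 9782 J
q2 (melt at 0 °C): 281.3 × 331.0 = 93110 J
q3 (heat water 0.0→100.0 °C): 281.3 × 4.19 × 100.0 = 117865 J
q4 (vaporize at 100 °C): 281.3 × 2252.0 = 633488 J
q5 (heat steam 100.0→122.3 °C): 281.3 × 1.99 × 22.3 = 12483 J
Total: 9782 + 93110 + 117865 + 633488 + 12483 = 866728 J = 867 kJ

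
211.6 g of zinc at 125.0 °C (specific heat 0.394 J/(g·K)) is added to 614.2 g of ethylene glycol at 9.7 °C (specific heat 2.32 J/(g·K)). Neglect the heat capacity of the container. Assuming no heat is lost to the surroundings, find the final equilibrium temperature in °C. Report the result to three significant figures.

T_f = 16.1 °C

Heat lost by zinc = heat gained by ethylene glycol.
(211.6)(0.394)(125.0 − T) = (614.2)(2.32)(T − 9.7)
83.3704 (125.0 − T) = 1424.944 (T − 9.7)
10421 − 83.3704 T = 1424.944 T − 13822
24243 = 1508.3144 T
T = 16.07 °C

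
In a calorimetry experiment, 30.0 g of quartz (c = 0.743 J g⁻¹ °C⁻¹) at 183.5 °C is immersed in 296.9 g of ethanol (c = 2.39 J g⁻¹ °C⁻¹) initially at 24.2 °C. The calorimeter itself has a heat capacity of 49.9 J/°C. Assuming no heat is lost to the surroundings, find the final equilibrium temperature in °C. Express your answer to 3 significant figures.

Heat lost by quartz = heat gained by ethanol + calorimeter.
(30.0)(0.743)(183.5 − T) = [(296.9)(2.39) + 49.9](T − 24.2)
22.29 (183.5 − T) = 759.491 (T − 24.2)
4090.2 − 22.29 T = 759.491 T − 18380
22470.2 = 781.781 T
T = 28.74 °C

T_f = 28.7 °C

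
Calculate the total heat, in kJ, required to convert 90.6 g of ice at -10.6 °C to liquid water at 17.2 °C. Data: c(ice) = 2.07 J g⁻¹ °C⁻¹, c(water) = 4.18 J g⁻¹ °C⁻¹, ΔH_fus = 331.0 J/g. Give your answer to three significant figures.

q1 (heat ice -10.6→0.0 °C): 90.6 × 2.07 × 10.6 = 1988 J
q2 (melt at 0 °C): 90.6 × 331.0 = 29989 J
q3 (heat water 0.0→17.2 °C): 90.6 × 4.18 × 17.2 = 6514 J
Total: 1988 + 29989 + 6514 = 38491 J = 38.5 kJ

q = 38.5 kJ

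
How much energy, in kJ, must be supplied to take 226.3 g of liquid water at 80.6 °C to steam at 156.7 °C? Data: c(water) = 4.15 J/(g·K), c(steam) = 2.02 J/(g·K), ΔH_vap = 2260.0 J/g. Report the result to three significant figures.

q1 (heat water 80.6→100.0 °C): 226.3 × 4.15 × 19.4 = 18219 J
q2 (vaporize at 100 °C): 226.3 × 2260.0 = 511438 J
q3 (heat steam 100.0→156.7 °C): 226.3 × 2.02 × 56.7 = 25919 J
Total: 18219 + 511438 + 25919 = 555576 J = 556 kJ

q = 556 kJ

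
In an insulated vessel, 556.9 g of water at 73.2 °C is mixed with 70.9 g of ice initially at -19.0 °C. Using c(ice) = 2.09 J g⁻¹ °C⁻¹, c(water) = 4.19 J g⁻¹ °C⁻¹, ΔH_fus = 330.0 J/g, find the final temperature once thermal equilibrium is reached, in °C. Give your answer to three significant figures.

Heat to bring ice to 0 °C and melt it: q₁ = 70.9×2.09×19.0 + 70.9×330.0 = 26212 J
Heat the water can supply cooling to 0 °C: 556.9×4.19×73.2 = 170806 J > q₁, so all ice melts.
Energy balance: 556.9×4.19×(73.2 − T) = 26212 + 70.9×4.19×(T − 0)
2333.411(73.2 − T) = 26212 + 297.071 T
170806 − 26212 = 2630.482 T
T = 144594 / 2630.482 = 54.97 °C

T_f = 55.0 °C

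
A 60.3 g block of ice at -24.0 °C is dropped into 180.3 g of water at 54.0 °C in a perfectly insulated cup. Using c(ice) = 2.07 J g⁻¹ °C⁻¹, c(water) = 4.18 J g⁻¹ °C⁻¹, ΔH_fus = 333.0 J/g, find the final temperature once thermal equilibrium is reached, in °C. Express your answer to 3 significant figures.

Heat to bring ice to 0 °C and melt it: q₁ = 60.3×2.07×24.0 + 60.3×333.0 = 23076 J
Heat the water can supply cooling to 0 °C: 180.3×4.18×54.0 = 40697.3 J > q₁, so all ice melts.
Energy balance: 180.3×4.18×(54.0 − T) = 23076 + 60.3×4.18×(T − 0)
753.654(54.0 − T) = 23076 + 252.054 T
40697.3 − 23076 = 1005.708 T
T = 17621.3 / 1005.708 = 17.52 °C

T_f = 17.5 °C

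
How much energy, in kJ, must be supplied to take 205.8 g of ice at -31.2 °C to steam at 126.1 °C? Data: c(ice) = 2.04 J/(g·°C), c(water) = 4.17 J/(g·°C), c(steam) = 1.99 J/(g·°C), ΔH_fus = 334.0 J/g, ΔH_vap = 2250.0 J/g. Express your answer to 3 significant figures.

q1 (heat ice -31.2→0.0 °C): 205.8 × 2.04 × 31.2 = 13099 J
q2 (melt at 0 °C): 205.8 × 334.0 = 68737 J
q3 (heat water 0.0→100.0 °C): 205.8 × 4.17 × 100.0 = 85819 J
q4 (vaporize at 100 °C): 205.8 × 2250.0 = 463050 J
q5 (heat steam 100.0→126.1 °C): 205.8 × 1.99 × 26.1 = 10689 J
Total: 13099 + 68737 + 85819 + 463050 + 10689 = 641394 J = 641 kJ

q = 641 kJ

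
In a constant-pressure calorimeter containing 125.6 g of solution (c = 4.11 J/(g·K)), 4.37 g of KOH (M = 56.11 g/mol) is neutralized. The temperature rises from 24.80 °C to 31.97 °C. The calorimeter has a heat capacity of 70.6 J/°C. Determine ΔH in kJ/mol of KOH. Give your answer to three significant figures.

|ΔT| = |31.97 − 24.80| = 7.17 °C
|q_surr| = (125.6 × 4.11 + 70.6) × 7.17 = 586.816 × 7.17 = 4207 J
n(KOH) = 4.37 / 56.11 = 0.07788 mol
Temperature rose, so q_rxn = −|q_surr| = -4.207 kJ
ΔH = q_rxn / n = -54.02 kJ/mol

ΔH = -54.0 kJ/mol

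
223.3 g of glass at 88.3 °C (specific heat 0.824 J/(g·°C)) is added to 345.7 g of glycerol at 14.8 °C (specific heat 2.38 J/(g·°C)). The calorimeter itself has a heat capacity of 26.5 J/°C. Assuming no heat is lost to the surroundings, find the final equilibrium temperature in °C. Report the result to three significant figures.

T_f = 27.9 °C

Heat lost by glass = heat gained by glycerol + calorimeter.
(223.3)(0.824)(88.3 − T) = [(345.7)(2.38) + 26.5](T − 14.8)
183.9992 (88.3 − T) = 849.266 (T − 14.8)
16247 − 183.9992 T = 849.266 T − 12569
28816 = 1033.2652 T
T = 27.89 °C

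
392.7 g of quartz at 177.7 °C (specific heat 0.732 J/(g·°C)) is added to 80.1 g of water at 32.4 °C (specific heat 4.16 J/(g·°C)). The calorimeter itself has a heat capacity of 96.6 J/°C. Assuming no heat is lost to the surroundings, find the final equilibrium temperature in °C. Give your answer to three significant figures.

Heat lost by quartz = heat gained by water + calorimeter.
(392.7)(0.732)(177.7 − T) = [(80.1)(4.16) + 96.6](T − 32.4)
287.4564 (177.7 − T) = 429.816 (T − 32.4)
51081 − 287.4564 T = 429.816 T − 13926
65007 = 717.2724 T
T = 90.63 °C

T_f = 90.6 °C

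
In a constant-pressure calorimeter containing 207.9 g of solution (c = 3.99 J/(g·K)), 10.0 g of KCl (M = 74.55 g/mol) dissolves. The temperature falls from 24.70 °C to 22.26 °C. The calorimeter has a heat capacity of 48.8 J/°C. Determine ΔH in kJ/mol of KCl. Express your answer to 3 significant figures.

|ΔT| = |22.26 − 24.70| = 2.44 °C
|q_surr| = (207.9 × 3.99 + 48.8) × 2.44 = 878.321 × 2.44 = 2143 J
n(KCl) = 10.0 / 74.55 = 0.1341 mol
Temperature fell, so q_rxn = +|q_surr| = 2.143 kJ
ΔH = q_rxn / n = 15.98 kJ/mol

ΔH = 16.0 kJ/mol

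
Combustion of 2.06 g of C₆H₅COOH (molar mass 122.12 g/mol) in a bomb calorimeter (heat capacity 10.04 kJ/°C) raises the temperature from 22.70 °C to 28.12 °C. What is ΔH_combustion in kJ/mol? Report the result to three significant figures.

ΔT = 28.12 − 22.70 = 5.42 °C
q_cal = C_cal × ΔT = 10.04 × 5.42 = 54.4168 kJ
n = 2.06 / 122.12 = 0.01687 mol
q_rxn = −q_cal = -54.4168 kJ
ΔH = -54.4168 / 0.01687 = -3226 kJ/mol

ΔH = -3230 kJ/mol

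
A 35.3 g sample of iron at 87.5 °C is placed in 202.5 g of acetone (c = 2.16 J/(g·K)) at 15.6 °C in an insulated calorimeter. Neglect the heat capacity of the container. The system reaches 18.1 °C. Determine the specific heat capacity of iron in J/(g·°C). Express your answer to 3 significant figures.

q_gained = (202.5 × 2.16) × (18.1 − 15.6) = 1093.5 J
q_lost = 35.3 × c × (87.5 − 18.1) = 2449.82 c
Set equal: c = 1093.5 / 2449.82 = 0.446 J/(g·°C)

c = 0.446 J/(g·°C)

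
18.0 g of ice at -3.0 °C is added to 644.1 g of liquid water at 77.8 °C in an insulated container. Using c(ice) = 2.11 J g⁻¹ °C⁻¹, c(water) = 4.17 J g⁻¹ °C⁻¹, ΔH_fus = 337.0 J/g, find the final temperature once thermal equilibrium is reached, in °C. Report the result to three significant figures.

T_f = 73.4 °C

Heat to bring ice to 0 °C and melt it: q₁ = 18.0×2.11×3.0 + 18.0×337.0 = 6179.9 J
Heat the water can supply cooling to 0 °C: 644.1×4.17×77.8 = 208963 J > q₁, so all ice melts.
Energy balance: 644.1×4.17×(77.8 − T) = 6179.9 + 18.0×4.17×(T − 0)
2685.897(77.8 − T) = 6179.9 + 75.06 T
208963 − 6179.9 = 2760.957 T
T = 202783.1 / 2760.957 = 73.447 °C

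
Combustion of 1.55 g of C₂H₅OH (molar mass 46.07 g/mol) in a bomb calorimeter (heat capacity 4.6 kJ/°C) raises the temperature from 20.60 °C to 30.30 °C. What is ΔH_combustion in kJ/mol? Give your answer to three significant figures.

ΔH = -1330 kJ/mol

ΔT = 30.30 − 20.60 = 9.70 °C
q_cal = C_cal × ΔT = 4.6 × 9.70 = 44.62 kJ
n = 1.55 / 46.07 = 0.03364 mol
q_rxn = −q_cal = -44.62 kJ
ΔH = -44.62 / 0.03364 = -1326 kJ/mol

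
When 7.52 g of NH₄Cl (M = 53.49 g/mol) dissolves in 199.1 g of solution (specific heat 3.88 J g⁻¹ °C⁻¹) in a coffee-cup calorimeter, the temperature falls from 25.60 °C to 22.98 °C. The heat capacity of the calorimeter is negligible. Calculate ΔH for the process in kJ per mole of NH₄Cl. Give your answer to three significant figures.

ΔH = 14.4 kJ/mol

|ΔT| = |22.98 − 25.60| = 2.62 °C
|q_surr| = (199.1 × 3.88) × 2.62 = 772.508 × 2.62 = 2024 J
n(NH₄Cl) = 7.52 / 53.49 = 0.1406 mol
Temperature fell, so q_rxn = +|q_surr| = 2.024 kJ
ΔH = q_rxn / n = 14.40 kJ/mol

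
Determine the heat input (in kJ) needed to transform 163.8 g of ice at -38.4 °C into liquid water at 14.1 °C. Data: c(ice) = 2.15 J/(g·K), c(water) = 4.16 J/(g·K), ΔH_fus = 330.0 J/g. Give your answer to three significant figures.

q = 77.2 kJ

q1 (heat ice -38.4→0.0 °C): 163.8 × 2.15 × 38.4 = 13523 J
q2 (melt at 0 °C): 163.8 × 330.0 = 54054 J
q3 (heat water 0.0→14.1 °C): 163.8 × 4.16 × 14.1 = 9608 J
Total: 13523 + 54054 + 9608 = 77185 J = 77.2 kJ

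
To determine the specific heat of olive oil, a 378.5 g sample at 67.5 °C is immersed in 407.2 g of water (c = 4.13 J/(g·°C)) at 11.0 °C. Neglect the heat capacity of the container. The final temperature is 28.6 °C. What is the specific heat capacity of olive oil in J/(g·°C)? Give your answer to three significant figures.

q_gained = (407.2 × 4.13) × (28.6 − 11.0) = 29600 J
q_lost = 378.5 × c × (67.5 − 28.6) = 14723.65 c
Set equal: c = 29600 / 14723.65 = 2.01 J/(g·°C)

c = 2.01 J/(g·°C)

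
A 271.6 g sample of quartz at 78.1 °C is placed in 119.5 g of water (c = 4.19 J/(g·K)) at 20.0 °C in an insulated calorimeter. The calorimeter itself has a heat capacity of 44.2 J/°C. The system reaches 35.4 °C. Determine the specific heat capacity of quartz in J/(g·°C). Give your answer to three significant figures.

q_gained = (119.5 × 4.19 + 44.2) × (35.4 − 20.0) = 8392 J
q_lost = 271.6 × c × (78.1 − 35.4) = 11597.32 c
Set equal: c = 8392 / 11597.32 = 0.724 J/(g·°C)

c = 0.724 J/(g·°C)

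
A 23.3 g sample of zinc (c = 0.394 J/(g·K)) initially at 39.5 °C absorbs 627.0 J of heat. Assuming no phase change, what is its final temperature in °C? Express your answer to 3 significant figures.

ΔT = q / (m c) = 627.0 / (23.3 × 0.394) = 68.30 °C
T_f = 39.5 + 68.30 = 107.80 °C

T_f = 108 °C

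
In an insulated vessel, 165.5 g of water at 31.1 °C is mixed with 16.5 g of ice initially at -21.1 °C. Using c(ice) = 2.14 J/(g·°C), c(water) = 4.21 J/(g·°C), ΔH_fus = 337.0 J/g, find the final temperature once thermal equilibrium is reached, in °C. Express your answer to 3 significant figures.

Heat to bring ice to 0 °C and melt it: q₁ = 16.5×2.14×21.1 + 16.5×337.0 = 6305.5 J
Heat the water can supply cooling to 0 °C: 165.5×4.21×31.1 = 21669.1 J > q₁, so all ice melts.
Energy balance: 165.5×4.21×(31.1 − T) = 6305.5 + 16.5×4.21×(T − 0)
696.755(31.1 − T) = 6305.5 + 69.465 T
21669.1 − 6305.5 = 766.220 T
T = 15363.6 / 766.220 = 20.05 °C

T_f = 20.1 °C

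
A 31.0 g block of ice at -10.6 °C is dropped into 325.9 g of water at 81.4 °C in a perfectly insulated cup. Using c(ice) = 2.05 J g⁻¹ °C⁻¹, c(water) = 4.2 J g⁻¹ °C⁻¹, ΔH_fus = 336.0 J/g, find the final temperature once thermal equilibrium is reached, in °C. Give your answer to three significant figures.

T_f = 66.9 °C

Heat to bring ice to 0 °C and melt it: q₁ = 31.0×2.05×10.6 + 31.0×336.0 = 11090 J
Heat the water can supply cooling to 0 °C: 325.9×4.2×81.4 = 111419 J > q₁, so all ice melts.
Energy balance: 325.9×4.2×(81.4 − T) = 11090 + 31.0×4.2×(T − 0)
1368.78(81.4 − T) = 11090 + 130.2 T
111419 − 11090 = 1498.98 T
T = 100329 / 1498.98 = 66.93 °C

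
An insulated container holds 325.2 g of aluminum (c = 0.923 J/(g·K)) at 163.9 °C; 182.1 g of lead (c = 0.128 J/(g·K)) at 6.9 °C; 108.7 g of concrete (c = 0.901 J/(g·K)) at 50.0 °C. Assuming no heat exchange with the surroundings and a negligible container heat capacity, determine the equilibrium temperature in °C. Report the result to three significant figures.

T_f = 129 °C

Σ mᵢcᵢ(T − Tᵢ) = 0  ⇒  T = Σ mᵢcᵢTᵢ / Σ mᵢcᵢ
Σ mᵢcᵢ = 325.2×0.923 + 182.1×0.128 + 108.7×0.901 = 421.4071
Σ mᵢcᵢTᵢ = 300.1596×163.9 + 23.3088×6.9 + 97.9387×50.0 = 54254
T = 54254 / 421.4071 = 128.7 °C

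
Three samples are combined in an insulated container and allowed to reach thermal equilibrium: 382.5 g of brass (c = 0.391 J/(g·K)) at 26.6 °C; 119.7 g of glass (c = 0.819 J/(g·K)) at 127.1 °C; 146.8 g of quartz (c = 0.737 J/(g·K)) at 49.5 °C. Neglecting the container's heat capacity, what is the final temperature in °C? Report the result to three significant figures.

Σ mᵢcᵢ(T − Tᵢ) = 0  ⇒  T = Σ mᵢcᵢTᵢ / Σ mᵢcᵢ
Σ mᵢcᵢ = 382.5×0.391 + 119.7×0.819 + 146.8×0.737 = 355.7834
Σ mᵢcᵢTᵢ = 149.5575×26.6 + 98.0343×127.1 + 108.1916×49.5 = 21794
T = 21794 / 355.7834 = 61.26 °C

T_f = 61.3 °C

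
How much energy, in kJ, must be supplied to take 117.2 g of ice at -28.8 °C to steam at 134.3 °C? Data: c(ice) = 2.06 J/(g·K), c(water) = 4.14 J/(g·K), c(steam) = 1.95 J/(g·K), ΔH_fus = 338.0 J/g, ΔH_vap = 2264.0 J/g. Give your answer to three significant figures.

q1 (heat ice -28.8→0.0 °C): 117.2 × 2.06 × 28.8 = 6953 J
q2 (melt at 0 °C): 117.2 × 338.0 = 39614 J
q3 (heat water 0.0→100.0 °C): 117.2 × 4.14 × 100.0 = 48521 J
q4 (vaporize at 100 °C): 117.2 × 2264.0 = 265341 J
q5 (heat steam 100.0→134.3 °C): 117.2 × 1.95 × 34.3 = 7839 J
Total: 6953 + 39614 + 48521 + 265341 + 7839 = 368268 J = 368 kJ

q = 368 kJ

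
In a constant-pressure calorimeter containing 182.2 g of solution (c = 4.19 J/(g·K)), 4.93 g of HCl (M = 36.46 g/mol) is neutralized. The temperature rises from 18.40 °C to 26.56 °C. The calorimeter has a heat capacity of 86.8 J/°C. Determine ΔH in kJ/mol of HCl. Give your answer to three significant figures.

ΔH = -51.3 kJ/mol

|ΔT| = |26.56 − 18.40| = 8.16 °C
|q_surr| = (182.2 × 4.19 + 86.8) × 8.16 = 850.218 × 8.16 = 6938 J
n(HCl) = 4.93 / 36.46 = 0.1352 mol
Temperature rose, so q_rxn = −|q_surr| = -6.938 kJ
ΔH = q_rxn / n = -51.32 kJ/mol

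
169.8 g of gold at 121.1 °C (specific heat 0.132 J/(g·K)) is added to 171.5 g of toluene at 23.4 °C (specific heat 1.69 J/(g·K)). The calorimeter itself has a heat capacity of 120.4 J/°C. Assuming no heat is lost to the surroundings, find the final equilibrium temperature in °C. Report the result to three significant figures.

T_f = 28.5 °C

Heat lost by gold = heat gained by toluene + calorimeter.
(169.8)(0.132)(121.1 − T) = [(171.5)(1.69) + 120.4](T − 23.4)
22.4136 (121.1 − T) = 410.235 (T − 23.4)
2714.3 − 22.4136 T = 410.235 T − 9599.5
12313.8 = 432.6486 T
T = 28.46 °C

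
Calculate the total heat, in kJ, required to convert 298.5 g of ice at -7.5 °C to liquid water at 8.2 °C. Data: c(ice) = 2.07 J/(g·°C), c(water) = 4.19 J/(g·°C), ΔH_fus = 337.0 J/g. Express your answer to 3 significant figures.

q1 (heat ice -7.5→0.0 °C): 298.5 × 2.07 × 7.5 = 4634 J
q2 (melt at 0 °C): 298.5 × 337.0 = 100595 J
q3 (heat water 0.0→8.2 °C): 298.5 × 4.19 × 8.2 = 10256 J
Total: 4634 + 100595 + 10256 = 115485 J = 115 kJ

q = 115 kJ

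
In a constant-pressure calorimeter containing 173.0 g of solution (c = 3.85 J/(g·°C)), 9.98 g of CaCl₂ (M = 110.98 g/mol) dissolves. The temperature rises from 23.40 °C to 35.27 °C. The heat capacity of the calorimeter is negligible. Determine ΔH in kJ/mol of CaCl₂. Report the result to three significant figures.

ΔH = -87.9 kJ/mol

|ΔT| = |35.27 − 23.40| = 11.87 °C
|q_surr| = (173.0 × 3.85) × 11.87 = 666.05 × 11.87 = 7906 J
n(CaCl₂) = 9.98 / 110.98 = 0.08993 mol
Temperature rose, so q_rxn = −|q_surr| = -7.906 kJ
ΔH = q_rxn / n = -87.91 kJ/mol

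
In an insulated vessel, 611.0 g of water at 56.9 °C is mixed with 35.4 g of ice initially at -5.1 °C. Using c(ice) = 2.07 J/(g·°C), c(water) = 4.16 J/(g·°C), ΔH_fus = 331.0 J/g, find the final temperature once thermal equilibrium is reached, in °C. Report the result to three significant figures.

Heat to bring ice to 0 °C and melt it: q₁ = 35.4×2.07×5.1 + 35.4×331.0 = 12091 J
Heat the water can supply cooling to 0 °C: 611.0×4.16×56.9 = 144626 J > q₁, so all ice melts.
Energy balance: 611.0×4.16×(56.9 − T) = 12091 + 35.4×4.16×(T − 0)
2541.76(56.9 − T) = 12091 + 147.264 T
144626 − 12091 = 2689.024 T
T = 132535 / 2689.024 = 49.29 °C

T_f = 49.3 °C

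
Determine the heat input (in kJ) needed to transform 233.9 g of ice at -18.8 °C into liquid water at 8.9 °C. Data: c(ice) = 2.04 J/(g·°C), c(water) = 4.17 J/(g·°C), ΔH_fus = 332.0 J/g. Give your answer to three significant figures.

q = 95.3 kJ

q1 (heat ice -18.8→0.0 °C): 233.9 × 2.04 × 18.8 = 8971 J
q2 (melt at 0 °C): 233.9 × 332.0 = 77655 J
q3 (heat water 0.0→8.9 °C): 233.9 × 4.17 × 8.9 = 8681 J
Total: 8971 + 77655 + 8681 = 95307 J = 95.3 kJ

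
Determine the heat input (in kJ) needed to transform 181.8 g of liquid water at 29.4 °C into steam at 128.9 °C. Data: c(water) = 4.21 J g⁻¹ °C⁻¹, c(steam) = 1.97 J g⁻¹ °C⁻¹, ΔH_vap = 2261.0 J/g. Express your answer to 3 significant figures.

q = 475 kJ

q1 (heat water 29.4→100.0 °C): 181.8 × 4.21 × 70.6 = 54036 J
q2 (vaporize at 100 °C): 181.8 × 2261.0 = 411050 J
q3 (heat steam 100.0→128.9 °C): 181.8 × 1.97 × 28.9 = 10350 J
Total: 54036 + 411050 + 10350 = 475436 J = 475 kJ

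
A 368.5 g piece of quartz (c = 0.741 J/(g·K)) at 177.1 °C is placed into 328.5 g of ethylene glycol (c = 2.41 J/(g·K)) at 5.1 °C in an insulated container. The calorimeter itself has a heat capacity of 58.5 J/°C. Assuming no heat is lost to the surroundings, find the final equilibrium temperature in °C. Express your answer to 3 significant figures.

Heat lost by quartz = heat gained by ethylene glycol + calorimeter.
(368.5)(0.741)(177.1 − T) = [(328.5)(2.41) + 58.5](T − 5.1)
273.0585 (177.1 − T) = 850.185 (T − 5.1)
48359 − 273.0585 T = 850.185 T − 4335.9
52694.9 = 1123.2435 T
T = 46.91 °C

T_f = 46.9 °C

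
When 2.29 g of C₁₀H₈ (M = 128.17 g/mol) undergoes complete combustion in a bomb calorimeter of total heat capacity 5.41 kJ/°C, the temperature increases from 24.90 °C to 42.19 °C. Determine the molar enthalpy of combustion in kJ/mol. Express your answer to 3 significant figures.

ΔH = -5240 kJ/mol

ΔT = 42.19 − 24.90 = 17.29 °C
q_cal = C_cal × ΔT = 5.41 × 17.29 = 93.5389 kJ
n = 2.29 / 128.17 = 0.017867 mol
q_rxn = −q_cal = -93.5389 kJ
ΔH = -93.5389 / 0.017867 = -5235 kJ/mol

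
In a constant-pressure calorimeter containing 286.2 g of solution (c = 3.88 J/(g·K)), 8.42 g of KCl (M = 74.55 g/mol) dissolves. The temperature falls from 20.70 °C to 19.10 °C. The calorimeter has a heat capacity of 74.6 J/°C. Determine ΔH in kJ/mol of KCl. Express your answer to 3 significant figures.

|ΔT| = |19.10 − 20.70| = 1.60 °C
|q_surr| = (286.2 × 3.88 + 74.6) × 1.60 = 1185.056 × 1.60 = 1896 J
n(KCl) = 8.42 / 74.55 = 0.1129 mol
Temperature fell, so q_rxn = +|q_surr| = 1.896 kJ
ΔH = q_rxn / n = 16.79 kJ/mol

ΔH = 16.8 kJ/mol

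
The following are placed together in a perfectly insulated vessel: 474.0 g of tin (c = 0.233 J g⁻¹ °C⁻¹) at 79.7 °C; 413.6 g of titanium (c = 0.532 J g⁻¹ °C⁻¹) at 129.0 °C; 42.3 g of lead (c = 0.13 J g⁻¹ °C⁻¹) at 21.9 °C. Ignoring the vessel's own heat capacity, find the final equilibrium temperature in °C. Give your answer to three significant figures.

T_f = 111 °C

Σ mᵢcᵢ(T − Tᵢ) = 0  ⇒  T = Σ mᵢcᵢTᵢ / Σ mᵢcᵢ
Σ mᵢcᵢ = 474.0×0.233 + 413.6×0.532 + 42.3×0.13 = 335.9762
Σ mᵢcᵢTᵢ = 110.442×79.7 + 220.0352×129.0 + 5.499×21.9 = 37307
T = 37307 / 335.9762 = 111.0 °C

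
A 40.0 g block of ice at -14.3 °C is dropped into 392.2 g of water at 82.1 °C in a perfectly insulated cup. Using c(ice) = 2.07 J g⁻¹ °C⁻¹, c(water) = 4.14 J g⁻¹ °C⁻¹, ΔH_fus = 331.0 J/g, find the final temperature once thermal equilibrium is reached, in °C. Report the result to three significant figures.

T_f = 66.4 °C

Heat to bring ice to 0 °C and melt it: q₁ = 40.0×2.07×14.3 + 40.0×331.0 = 14424 J
Heat the water can supply cooling to 0 °C: 392.2×4.14×82.1 = 133306 J > q₁, so all ice melts.
Energy balance: 392.2×4.14×(82.1 − T) = 14424 + 40.0×4.14×(T − 0)
1623.708(82.1 − T) = 14424 + 165.6 T
133306 − 14424 = 1789.308 T
T = 118882 / 1789.308 = 66.44 °C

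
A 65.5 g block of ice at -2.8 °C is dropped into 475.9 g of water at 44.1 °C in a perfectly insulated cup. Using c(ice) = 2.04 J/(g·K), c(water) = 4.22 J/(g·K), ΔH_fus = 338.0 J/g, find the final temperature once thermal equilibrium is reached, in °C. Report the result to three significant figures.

Heat to bring ice to 0 °C and melt it: q₁ = 65.5×2.04×2.8 + 65.5×338.0 = 22513 J
Heat the water can supply cooling to 0 °C: 475.9×4.22×44.1 = 88565.9 J > q₁, so all ice melts.
Energy balance: 475.9×4.22×(44.1 − T) = 22513 + 65.5×4.22×(T − 0)
2008.298(44.1 − T) = 22513 + 276.41 T
88565.9 − 22513 = 2284.708 T
T = 66052.9 / 2284.708 = 28.91 °C

T_f = 28.9 °C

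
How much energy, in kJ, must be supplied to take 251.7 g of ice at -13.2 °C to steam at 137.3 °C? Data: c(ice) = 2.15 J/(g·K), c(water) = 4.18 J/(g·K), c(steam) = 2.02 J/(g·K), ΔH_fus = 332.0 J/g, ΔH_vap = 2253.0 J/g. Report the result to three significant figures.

q1 (heat ice -13.2→0.0 °C): 251.7 × 2.15 × 13.2 = 7143 J
q2 (melt at 0 °C): 251.7 × 332.0 = 83564 J
q3 (heat water 0.0→100.0 °C): 251.7 × 4.18 × 100.0 = 105211 J
q4 (vaporize at 100 °C): 251.7 × 2253.0 = 567080 J
q5 (heat steam 100.0→137.3 °C): 251.7 × 2.02 × 37.3 = 18965 J
Total: 7143 + 83564 + 105211 + 567080 + 18965 = 781963 J = 782 kJ

q = 782 kJ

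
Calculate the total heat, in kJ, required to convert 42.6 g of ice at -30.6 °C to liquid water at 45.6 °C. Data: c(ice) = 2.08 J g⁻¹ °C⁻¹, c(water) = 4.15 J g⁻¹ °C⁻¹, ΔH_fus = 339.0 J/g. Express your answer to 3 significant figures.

q = 25.2 kJ

q1 (heat ice -30.6→0.0 °C): 42.6 × 2.08 × 30.6 = 2711 J
q2 (melt at 0 °C): 42.6 × 339.0 = 14441 J
q3 (heat water 0.0→45.6 °C): 42.6 × 4.15 × 45.6 = 8062 J
Total: 2711 + 14441 + 8062 = 25214 J = 25.2 kJ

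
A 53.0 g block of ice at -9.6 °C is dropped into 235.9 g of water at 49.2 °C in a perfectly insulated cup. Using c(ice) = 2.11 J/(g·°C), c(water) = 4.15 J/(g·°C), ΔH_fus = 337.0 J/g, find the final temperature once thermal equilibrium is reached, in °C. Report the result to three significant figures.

Heat to bring ice to 0 °C and melt it: q₁ = 53.0×2.11×9.6 + 53.0×337.0 = 18935 J
Heat the water can supply cooling to 0 °C: 235.9×4.15×49.2 = 48166.1 J > q₁, so all ice melts.
Energy balance: 235.9×4.15×(49.2 − T) = 18935 + 53.0×4.15×(T − 0)
978.985(49.2 − T) = 18935 + 219.95 T
48166.1 − 18935 = 1198.935 T
T = 29231.1 / 1198.935 = 24.38 °C

T_f = 24.4 °C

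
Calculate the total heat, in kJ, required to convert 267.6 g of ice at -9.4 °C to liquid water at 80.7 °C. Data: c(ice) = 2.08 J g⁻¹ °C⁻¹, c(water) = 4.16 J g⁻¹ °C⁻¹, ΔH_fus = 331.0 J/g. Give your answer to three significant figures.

q1 (heat ice -9.4→0.0 °C): 267.6 × 2.08 × 9.4 = 5232 J
q2 (melt at 0 °C): 267.6 × 331.0 = 88576 J
q3 (heat water 0.0→80.7 °C): 267.6 × 4.16 × 80.7 = 89837 J
Total: 5232 + 88576 + 89837 = 183645 J = 184 kJ

q = 184 kJ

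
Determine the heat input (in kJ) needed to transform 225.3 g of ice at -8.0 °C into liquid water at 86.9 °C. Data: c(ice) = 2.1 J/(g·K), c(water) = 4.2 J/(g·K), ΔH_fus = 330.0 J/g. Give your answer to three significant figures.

q1 (heat ice -8.0→0.0 °C): 225.3 × 2.1 × 8.0 = 3785 J
q2 (melt at 0 °C): 225.3 × 330.0 = 74349 J
q3 (heat water 0.0→86.9 °C): 225.3 × 4.2 × 86.9 = 82230 J
Total: 3785 + 74349 + 82230 = 160364 J = 160 kJ

q = 160 kJ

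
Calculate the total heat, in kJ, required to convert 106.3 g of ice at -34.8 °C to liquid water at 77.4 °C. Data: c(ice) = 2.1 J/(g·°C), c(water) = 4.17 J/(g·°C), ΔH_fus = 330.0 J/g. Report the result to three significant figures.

q = 77.2 kJ

q1 (heat ice -34.8→0.0 °C): 106.3 × 2.1 × 34.8 = 7768 J
q2 (melt at 0 °C): 106.3 × 330.0 = 35079 J
q3 (heat water 0.0→77.4 °C): 106.3 × 4.17 × 77.4 = 34309 J
Total: 7768 + 35079 + 34309 = 77156 J = 77.2 kJ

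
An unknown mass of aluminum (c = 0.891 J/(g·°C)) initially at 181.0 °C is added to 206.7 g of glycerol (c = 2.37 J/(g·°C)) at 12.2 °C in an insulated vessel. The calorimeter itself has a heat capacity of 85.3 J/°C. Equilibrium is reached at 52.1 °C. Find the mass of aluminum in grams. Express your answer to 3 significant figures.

m = 200 g

q_gained = (206.7 × 2.37 + 85.3) × (52.1 − 12.2) = 22950 J
q_lost = m × 0.891 × (181.0 − 52.1) = 114.8499 m
m = 22950 / 114.8499 = 200 g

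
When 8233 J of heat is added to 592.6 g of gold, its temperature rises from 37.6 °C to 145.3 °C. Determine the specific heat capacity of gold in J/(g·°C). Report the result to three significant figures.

c = q / (m ΔT) = 8233 / (592.6 × 107.7)
c = 8233 / 63823.02 = 0.129 J/(g·°C)

c = 0.129 J/(g·°C)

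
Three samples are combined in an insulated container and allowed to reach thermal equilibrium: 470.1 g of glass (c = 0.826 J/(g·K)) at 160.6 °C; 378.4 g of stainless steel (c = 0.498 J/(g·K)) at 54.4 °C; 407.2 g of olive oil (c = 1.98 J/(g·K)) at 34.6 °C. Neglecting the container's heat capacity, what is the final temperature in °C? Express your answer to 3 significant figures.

T_f = 72.7 °C

Σ mᵢcᵢ(T − Tᵢ) = 0  ⇒  T = Σ mᵢcᵢTᵢ / Σ mᵢcᵢ
Σ mᵢcᵢ = 470.1×0.826 + 378.4×0.498 + 407.2×1.98 = 1383.0018
Σ mᵢcᵢTᵢ = 388.3026×160.6 + 188.4432×54.4 + 806.256×34.6 = 100510
T = 100510 / 1383.0018 = 72.68 °C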